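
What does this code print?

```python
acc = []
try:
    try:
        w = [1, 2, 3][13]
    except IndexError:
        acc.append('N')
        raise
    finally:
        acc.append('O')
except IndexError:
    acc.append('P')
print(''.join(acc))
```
NOP

finally runs before re-raised exception propagates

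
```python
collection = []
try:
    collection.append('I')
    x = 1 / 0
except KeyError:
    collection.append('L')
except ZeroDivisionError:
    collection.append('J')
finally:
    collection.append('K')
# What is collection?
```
['I', 'J', 'K']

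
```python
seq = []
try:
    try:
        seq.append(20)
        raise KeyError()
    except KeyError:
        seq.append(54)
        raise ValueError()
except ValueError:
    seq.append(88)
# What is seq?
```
[20, 54, 88]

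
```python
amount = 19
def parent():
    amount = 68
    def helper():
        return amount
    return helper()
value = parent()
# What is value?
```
68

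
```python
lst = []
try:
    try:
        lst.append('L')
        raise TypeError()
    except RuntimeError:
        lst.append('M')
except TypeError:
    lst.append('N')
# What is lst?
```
['L', 'N']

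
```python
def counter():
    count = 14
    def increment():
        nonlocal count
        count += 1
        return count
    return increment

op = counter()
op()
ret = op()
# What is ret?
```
16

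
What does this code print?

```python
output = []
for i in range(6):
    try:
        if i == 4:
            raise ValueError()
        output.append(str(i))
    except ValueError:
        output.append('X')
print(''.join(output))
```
0123X5

Exception on i=4 caught, loop continues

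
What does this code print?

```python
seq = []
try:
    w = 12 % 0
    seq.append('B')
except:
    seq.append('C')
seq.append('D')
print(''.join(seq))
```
CD

Exception raised in try, caught by bare except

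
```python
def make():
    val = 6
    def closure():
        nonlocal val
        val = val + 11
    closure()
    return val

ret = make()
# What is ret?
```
17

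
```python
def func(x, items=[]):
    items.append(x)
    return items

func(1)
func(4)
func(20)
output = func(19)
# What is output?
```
[1, 4, 20, 19]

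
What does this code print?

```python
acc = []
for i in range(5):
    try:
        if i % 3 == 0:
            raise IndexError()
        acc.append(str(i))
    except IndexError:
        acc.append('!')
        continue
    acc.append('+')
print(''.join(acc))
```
!1+2+!4+

continue in except skips rest of loop body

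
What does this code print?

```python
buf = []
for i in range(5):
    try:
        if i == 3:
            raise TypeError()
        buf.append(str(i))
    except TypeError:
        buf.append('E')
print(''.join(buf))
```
012E4

Exception on i=3 caught, loop continues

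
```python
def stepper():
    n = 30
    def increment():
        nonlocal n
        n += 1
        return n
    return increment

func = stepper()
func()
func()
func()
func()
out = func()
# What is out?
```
35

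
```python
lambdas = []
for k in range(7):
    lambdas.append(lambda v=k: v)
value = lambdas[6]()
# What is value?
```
6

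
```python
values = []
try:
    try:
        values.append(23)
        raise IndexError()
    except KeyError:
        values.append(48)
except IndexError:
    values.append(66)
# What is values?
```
[23, 66]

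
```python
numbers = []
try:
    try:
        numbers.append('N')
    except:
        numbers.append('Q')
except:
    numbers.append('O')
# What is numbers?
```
['N']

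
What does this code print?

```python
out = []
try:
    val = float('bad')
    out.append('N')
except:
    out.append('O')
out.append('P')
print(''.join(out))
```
OP

Exception raised in try, caught by bare except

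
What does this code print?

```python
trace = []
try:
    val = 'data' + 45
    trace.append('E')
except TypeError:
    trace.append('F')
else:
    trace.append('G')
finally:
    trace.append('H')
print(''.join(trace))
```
FH

Exception: except runs, else skipped, finally runs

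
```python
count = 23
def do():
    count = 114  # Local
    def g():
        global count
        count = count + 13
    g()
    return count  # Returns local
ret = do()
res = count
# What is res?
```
36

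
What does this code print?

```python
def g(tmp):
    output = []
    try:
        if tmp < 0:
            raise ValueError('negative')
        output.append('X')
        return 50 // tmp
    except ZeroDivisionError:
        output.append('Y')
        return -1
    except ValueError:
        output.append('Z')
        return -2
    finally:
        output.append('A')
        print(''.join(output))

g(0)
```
XYA

tmp=0 causes ZeroDivisionError, caught, finally prints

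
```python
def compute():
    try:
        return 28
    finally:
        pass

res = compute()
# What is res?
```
28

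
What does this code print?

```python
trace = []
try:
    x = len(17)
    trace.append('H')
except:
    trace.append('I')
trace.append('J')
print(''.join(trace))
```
IJ

Exception raised in try, caught by bare except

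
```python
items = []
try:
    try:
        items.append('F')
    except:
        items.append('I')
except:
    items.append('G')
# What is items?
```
['F']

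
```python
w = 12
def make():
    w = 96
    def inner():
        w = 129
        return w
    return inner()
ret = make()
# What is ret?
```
129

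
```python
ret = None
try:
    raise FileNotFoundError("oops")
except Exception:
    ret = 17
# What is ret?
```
17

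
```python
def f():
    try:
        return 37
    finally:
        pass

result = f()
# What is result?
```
37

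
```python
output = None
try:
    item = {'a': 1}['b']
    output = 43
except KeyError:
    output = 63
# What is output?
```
63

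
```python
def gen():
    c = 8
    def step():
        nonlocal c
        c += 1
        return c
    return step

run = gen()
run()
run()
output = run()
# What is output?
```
11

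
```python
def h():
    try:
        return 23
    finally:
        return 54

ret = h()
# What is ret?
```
54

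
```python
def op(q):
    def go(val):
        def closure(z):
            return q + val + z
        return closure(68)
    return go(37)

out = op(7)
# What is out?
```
112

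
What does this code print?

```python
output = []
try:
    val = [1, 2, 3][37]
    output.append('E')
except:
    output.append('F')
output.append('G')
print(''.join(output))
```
FG

Exception raised in try, caught by bare except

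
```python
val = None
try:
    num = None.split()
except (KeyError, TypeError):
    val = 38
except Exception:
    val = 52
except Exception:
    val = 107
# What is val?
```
52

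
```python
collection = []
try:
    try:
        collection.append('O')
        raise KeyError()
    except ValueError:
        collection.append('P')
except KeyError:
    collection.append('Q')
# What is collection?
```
['O', 'Q']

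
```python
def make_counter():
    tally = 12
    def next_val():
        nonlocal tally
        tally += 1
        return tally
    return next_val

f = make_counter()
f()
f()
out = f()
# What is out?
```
15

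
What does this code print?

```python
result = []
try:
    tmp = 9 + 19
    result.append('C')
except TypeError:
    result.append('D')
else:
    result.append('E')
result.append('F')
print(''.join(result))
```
CEF

else block runs when no exception occurs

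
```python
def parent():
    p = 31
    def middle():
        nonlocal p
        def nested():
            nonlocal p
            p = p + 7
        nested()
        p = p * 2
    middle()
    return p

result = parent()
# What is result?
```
76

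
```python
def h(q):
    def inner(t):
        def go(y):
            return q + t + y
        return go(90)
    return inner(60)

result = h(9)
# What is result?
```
159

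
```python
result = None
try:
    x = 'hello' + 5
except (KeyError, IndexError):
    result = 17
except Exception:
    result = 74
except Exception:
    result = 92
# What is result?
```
74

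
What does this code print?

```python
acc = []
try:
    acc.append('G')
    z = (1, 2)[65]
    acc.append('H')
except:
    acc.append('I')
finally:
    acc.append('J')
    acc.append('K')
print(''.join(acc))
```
GIJK

Code before exception runs, then except, then all of finally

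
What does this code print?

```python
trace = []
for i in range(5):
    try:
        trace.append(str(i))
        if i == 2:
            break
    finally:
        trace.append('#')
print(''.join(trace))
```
0#1#2#

finally runs even when breaking out of loop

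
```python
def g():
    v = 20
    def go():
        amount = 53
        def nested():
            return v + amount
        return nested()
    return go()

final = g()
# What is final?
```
73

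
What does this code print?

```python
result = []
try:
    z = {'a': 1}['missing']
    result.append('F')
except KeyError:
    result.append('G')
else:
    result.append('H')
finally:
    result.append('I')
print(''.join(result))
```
GI

Exception: except runs, else skipped, finally runs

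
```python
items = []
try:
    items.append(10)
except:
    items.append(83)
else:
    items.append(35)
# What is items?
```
[10, 35]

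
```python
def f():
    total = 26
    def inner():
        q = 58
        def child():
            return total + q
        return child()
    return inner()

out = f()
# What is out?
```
84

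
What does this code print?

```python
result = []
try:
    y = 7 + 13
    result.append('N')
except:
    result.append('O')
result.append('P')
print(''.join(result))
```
NP

No exception, try block completes normally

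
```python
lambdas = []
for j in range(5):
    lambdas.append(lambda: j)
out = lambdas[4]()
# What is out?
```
4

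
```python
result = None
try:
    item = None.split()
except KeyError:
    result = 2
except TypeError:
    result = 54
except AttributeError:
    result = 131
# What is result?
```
131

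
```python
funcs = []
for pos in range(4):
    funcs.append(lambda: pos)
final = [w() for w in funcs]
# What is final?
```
[3, 3, 3, 3]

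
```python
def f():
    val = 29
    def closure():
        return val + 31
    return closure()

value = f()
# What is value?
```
60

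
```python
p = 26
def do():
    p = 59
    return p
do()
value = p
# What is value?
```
26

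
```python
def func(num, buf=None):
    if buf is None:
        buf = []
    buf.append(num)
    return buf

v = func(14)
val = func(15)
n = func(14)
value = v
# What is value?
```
[14]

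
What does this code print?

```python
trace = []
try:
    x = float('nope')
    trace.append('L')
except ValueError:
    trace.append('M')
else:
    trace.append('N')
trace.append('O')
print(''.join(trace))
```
MO

else block skipped when exception is caught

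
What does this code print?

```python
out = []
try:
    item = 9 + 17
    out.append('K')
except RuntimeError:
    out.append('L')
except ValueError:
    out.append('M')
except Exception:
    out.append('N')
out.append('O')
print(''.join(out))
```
KO

No exception, try block completes normally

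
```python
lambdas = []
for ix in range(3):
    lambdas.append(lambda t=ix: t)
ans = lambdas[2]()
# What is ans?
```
2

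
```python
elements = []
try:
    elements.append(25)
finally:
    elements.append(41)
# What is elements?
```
[25, 41]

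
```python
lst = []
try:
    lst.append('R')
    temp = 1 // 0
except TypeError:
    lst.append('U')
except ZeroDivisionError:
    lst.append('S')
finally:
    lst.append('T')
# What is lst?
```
['R', 'S', 'T']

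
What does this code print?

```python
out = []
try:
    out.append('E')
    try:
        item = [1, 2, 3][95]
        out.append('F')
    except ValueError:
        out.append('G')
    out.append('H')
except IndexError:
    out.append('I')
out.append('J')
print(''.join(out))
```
EIJ

Inner handler doesn't match, propagates to outer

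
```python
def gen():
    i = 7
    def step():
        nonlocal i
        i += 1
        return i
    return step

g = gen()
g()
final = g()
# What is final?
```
9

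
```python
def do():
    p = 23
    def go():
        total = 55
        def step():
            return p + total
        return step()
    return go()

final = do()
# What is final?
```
78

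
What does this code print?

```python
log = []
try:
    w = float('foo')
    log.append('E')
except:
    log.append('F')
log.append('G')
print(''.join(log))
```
FG

Exception raised in try, caught by bare except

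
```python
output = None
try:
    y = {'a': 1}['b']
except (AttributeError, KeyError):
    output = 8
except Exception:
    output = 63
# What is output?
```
8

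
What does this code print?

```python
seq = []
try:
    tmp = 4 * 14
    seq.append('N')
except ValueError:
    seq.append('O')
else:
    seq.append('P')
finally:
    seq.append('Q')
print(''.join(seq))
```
NPQ

else runs before finally when no exception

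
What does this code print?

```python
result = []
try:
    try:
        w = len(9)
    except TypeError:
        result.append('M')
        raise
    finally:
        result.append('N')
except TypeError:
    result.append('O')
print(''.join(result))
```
MNO

finally runs before re-raised exception propagates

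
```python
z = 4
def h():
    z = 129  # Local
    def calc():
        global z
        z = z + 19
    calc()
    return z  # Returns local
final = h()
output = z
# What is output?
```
23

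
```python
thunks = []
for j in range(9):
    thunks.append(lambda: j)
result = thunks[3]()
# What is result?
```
8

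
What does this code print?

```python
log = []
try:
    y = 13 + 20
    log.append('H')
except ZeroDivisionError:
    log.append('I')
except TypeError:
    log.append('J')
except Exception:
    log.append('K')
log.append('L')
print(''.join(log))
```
HL

No exception, try block completes normally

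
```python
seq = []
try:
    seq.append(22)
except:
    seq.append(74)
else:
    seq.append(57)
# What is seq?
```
[22, 57]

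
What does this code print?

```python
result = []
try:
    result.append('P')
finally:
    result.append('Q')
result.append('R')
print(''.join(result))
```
PQR

try/finally without except, no exception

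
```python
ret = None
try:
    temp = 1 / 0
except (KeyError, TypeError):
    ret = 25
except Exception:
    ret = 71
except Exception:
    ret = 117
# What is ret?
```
71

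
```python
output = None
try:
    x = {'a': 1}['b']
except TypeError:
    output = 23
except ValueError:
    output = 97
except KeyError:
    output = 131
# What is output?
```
131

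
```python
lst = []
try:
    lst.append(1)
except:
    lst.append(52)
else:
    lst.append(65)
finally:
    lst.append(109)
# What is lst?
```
[1, 65, 109]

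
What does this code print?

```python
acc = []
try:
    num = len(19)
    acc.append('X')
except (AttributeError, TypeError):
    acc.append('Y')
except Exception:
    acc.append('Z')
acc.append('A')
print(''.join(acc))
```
YA

TypeError matches tuple containing it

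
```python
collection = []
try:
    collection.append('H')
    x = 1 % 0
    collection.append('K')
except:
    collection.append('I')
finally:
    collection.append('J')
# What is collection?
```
['H', 'I', 'J']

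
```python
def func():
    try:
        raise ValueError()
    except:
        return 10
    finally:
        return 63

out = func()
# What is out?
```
63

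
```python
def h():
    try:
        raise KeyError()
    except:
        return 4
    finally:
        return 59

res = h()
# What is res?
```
59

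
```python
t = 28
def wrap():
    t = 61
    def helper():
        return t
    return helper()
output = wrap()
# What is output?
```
61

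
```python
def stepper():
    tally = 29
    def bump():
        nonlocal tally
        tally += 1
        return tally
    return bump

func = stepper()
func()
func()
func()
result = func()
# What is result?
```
33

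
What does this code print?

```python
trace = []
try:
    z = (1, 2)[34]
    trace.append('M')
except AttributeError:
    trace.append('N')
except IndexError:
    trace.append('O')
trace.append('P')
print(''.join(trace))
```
OP

IndexError is caught by its specific handler, not AttributeError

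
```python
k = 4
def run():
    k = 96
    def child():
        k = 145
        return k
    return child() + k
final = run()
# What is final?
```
241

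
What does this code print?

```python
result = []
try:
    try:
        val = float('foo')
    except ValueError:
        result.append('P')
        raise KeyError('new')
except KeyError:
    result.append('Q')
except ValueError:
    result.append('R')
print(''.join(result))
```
PQ

New KeyError raised, caught by outer KeyError handler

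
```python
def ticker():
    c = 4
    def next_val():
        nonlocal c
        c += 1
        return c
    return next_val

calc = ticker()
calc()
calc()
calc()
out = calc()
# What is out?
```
8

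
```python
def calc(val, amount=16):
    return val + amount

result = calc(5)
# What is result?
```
21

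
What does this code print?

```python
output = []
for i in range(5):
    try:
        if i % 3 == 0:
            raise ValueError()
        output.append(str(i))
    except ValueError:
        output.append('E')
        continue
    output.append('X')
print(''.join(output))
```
E1X2XE4X

continue in except skips rest of loop body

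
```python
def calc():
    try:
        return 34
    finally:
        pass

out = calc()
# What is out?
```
34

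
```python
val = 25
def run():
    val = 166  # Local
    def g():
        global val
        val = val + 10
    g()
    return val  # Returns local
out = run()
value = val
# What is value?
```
35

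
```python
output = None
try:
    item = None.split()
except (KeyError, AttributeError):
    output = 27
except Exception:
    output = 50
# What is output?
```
27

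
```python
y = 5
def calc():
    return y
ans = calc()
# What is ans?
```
5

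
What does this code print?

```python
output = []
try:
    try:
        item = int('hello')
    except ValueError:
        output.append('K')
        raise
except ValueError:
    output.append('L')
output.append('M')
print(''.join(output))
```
KLM

raise without argument re-raises current exception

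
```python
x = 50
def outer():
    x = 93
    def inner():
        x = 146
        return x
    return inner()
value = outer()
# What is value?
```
146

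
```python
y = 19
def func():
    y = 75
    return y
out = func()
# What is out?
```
75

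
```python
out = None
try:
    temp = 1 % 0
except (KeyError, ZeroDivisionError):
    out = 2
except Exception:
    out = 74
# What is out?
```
2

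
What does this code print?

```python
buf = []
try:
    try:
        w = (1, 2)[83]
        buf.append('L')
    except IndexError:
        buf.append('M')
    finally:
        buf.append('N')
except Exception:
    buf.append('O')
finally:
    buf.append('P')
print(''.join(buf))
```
MNP

Both finally blocks run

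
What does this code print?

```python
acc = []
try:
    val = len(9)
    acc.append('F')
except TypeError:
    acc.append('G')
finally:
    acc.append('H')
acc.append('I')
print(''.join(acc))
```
GHI

finally always runs, even after exception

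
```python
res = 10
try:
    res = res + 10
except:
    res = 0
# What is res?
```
20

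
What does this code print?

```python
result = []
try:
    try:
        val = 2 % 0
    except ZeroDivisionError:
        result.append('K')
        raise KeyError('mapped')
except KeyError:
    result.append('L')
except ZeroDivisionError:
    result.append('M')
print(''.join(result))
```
KL

New KeyError raised, caught by outer KeyError handler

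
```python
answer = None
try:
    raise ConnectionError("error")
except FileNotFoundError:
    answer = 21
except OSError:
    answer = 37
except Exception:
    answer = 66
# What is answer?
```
37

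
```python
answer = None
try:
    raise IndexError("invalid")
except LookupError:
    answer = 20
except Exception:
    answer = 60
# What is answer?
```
20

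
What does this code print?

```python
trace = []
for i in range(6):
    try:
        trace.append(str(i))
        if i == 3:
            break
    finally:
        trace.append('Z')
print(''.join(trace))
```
0Z1Z2Z3Z

finally runs even when breaking out of loop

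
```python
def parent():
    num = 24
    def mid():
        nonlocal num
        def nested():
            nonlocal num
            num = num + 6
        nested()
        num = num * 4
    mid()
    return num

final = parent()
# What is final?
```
120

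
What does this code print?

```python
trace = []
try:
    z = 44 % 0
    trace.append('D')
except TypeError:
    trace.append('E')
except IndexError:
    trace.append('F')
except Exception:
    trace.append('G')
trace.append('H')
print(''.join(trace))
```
GH

ZeroDivisionError not specifically caught, falls to Exception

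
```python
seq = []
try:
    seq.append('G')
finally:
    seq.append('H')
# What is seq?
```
['G', 'H']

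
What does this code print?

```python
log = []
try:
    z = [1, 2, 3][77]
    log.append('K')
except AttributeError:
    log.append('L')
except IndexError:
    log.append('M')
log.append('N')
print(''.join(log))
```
MN

IndexError is caught by its specific handler, not AttributeError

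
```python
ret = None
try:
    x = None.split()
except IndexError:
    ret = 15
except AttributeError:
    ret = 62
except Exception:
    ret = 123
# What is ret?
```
62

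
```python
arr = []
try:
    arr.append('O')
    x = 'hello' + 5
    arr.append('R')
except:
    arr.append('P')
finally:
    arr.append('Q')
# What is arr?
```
['O', 'P', 'Q']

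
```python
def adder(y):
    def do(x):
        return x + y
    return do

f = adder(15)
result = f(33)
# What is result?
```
48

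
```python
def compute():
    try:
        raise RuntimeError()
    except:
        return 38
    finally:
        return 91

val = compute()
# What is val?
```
91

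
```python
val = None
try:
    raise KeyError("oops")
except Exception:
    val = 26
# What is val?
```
26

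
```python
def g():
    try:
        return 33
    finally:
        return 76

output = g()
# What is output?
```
76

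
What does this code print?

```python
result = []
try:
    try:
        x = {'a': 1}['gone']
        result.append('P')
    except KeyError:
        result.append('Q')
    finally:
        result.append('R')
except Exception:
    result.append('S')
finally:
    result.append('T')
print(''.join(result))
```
QRT

Both finally blocks run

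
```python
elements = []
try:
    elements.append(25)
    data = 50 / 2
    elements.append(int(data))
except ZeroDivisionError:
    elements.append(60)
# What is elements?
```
[25, 25]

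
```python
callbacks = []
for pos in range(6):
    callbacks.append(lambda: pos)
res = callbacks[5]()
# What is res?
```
5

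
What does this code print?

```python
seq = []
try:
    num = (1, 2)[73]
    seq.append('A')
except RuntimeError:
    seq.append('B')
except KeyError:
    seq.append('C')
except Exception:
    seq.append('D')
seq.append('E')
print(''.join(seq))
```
DE

IndexError not specifically caught, falls to Exception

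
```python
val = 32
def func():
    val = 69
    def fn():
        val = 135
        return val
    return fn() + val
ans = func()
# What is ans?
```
204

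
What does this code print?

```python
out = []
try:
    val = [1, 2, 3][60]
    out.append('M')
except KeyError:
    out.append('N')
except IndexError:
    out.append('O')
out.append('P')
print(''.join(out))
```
OP

IndexError is caught by its specific handler, not KeyError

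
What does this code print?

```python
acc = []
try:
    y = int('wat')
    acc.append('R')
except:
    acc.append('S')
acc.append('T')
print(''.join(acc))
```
ST

Exception raised in try, caught by bare except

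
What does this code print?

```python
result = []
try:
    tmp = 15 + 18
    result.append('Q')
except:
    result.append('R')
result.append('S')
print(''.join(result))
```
QS

No exception, try block completes normally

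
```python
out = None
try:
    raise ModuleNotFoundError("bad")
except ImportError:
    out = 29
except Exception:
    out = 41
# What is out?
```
29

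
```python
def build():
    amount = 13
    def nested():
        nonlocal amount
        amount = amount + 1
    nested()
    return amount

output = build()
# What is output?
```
14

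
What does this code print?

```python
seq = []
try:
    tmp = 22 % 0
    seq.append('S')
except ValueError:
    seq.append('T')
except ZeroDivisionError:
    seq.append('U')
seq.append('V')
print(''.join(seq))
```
UV

ZeroDivisionError is caught by its specific handler, not ValueError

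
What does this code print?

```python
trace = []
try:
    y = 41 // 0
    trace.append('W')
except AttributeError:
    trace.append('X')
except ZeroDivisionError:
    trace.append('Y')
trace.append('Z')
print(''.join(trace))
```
YZ

ZeroDivisionError is caught by its specific handler, not AttributeError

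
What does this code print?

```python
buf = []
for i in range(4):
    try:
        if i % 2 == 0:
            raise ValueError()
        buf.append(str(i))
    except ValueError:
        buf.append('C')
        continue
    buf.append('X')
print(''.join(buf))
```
C1XC3X

continue in except skips rest of loop body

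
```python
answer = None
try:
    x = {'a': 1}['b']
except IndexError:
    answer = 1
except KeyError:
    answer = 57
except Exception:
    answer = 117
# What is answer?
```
57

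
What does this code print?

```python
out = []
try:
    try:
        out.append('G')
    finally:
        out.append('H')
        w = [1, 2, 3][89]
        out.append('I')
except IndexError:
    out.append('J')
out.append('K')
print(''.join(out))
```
GHJK

Exception in inner finally caught by outer except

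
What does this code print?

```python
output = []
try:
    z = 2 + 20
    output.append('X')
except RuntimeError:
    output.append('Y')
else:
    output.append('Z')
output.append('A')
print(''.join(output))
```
XZA

else block runs when no exception occurs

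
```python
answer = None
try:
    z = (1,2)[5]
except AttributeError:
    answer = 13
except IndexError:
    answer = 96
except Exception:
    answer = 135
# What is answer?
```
96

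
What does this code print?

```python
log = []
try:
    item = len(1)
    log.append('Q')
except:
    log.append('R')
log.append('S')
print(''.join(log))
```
RS

Exception raised in try, caught by bare except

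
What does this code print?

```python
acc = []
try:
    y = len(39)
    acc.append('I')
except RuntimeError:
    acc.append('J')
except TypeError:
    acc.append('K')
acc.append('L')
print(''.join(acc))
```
KL

TypeError is caught by its specific handler, not RuntimeError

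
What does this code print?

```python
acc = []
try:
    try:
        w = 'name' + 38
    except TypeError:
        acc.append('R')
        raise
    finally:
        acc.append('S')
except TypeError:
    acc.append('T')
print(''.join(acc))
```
RST

finally runs before re-raised exception propagates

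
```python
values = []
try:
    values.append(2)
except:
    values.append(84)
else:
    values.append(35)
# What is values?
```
[2, 35]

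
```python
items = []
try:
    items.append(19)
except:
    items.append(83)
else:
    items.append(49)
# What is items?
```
[19, 49]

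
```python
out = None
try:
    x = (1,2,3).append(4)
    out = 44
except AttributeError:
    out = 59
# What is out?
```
59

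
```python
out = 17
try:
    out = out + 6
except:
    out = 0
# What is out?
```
23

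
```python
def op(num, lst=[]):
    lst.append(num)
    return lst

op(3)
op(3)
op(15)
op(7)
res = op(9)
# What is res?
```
[3, 3, 15, 7, 9]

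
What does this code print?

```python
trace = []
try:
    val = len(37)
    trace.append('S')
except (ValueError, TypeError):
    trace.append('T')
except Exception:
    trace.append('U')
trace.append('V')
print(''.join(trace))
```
TV

TypeError matches tuple containing it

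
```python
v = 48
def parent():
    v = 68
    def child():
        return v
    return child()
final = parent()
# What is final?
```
68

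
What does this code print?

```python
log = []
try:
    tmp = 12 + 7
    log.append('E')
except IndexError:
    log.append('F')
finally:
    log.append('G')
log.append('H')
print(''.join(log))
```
EGH

finally runs after normal execution too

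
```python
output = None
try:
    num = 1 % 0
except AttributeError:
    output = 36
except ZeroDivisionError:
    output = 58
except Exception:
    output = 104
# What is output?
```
58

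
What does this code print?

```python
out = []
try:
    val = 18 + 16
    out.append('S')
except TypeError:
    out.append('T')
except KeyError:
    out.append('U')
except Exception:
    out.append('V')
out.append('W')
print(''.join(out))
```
SW

No exception, try block completes normally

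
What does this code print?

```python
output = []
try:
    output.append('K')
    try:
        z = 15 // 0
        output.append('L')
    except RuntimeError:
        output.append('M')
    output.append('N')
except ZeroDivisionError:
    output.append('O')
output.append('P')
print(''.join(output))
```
KOP

Inner handler doesn't match, propagates to outer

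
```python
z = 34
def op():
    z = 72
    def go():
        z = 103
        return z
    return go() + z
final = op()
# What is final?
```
175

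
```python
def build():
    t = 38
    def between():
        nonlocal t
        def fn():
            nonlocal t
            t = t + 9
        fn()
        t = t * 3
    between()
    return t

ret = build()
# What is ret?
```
141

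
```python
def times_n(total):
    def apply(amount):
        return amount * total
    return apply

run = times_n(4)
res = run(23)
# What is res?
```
92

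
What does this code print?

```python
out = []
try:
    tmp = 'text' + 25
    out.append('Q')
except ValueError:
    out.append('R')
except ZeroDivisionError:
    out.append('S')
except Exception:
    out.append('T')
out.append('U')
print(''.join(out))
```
TU

TypeError not specifically caught, falls to Exception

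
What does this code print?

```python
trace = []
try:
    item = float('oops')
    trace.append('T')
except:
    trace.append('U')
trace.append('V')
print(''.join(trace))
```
UV

Exception raised in try, caught by bare except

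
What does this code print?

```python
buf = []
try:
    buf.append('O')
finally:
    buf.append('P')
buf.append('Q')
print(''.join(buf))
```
OPQ

try/finally without except, no exception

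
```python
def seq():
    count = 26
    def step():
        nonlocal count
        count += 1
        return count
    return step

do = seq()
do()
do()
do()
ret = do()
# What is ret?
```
30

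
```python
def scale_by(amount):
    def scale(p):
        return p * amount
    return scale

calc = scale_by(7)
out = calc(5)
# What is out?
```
35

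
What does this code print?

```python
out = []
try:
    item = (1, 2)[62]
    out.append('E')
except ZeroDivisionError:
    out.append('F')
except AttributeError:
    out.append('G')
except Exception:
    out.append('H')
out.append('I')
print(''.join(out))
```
HI

IndexError not specifically caught, falls to Exception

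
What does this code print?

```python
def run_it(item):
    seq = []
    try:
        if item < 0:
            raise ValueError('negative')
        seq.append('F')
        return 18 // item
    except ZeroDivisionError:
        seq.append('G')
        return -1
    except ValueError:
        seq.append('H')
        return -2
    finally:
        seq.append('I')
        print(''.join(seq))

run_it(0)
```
FGI

item=0 causes ZeroDivisionError, caught, finally prints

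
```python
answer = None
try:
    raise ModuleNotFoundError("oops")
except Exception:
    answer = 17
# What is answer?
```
17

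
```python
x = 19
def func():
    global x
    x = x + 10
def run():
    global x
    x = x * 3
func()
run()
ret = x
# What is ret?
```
87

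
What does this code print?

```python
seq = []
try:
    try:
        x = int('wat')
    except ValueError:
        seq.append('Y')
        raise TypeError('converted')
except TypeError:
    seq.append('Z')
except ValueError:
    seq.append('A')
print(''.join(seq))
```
YZ

New TypeError raised, caught by outer TypeError handler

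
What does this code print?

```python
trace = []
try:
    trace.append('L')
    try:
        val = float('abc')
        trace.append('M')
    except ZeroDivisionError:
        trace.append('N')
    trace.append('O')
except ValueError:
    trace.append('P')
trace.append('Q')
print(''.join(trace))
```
LPQ

Inner handler doesn't match, propagates to outer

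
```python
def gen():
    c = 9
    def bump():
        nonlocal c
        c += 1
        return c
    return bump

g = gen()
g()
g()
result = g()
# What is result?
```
12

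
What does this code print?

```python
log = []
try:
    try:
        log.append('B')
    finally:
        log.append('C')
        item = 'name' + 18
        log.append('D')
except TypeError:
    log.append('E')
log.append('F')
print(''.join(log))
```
BCEF

Exception in inner finally caught by outer except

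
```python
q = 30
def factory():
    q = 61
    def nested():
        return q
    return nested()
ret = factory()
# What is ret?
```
61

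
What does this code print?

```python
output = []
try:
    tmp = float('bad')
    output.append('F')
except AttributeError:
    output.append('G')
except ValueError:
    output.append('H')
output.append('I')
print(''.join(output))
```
HI

ValueError is caught by its specific handler, not AttributeError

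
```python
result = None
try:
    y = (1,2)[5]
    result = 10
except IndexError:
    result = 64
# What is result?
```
64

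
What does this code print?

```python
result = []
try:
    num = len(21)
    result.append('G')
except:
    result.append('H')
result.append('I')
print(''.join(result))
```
HI

Exception raised in try, caught by bare except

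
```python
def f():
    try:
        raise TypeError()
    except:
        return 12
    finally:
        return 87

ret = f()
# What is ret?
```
87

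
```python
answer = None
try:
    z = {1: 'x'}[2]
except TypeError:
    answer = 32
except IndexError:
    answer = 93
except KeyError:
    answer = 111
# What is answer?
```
111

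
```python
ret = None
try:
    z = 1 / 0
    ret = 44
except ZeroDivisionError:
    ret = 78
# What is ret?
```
78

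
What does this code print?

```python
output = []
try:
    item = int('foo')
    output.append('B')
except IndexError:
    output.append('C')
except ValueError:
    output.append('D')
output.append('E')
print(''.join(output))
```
DE

ValueError is caught by its specific handler, not IndexError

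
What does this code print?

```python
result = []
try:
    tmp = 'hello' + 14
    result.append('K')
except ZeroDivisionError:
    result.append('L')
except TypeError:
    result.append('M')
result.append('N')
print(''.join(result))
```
MN

TypeError is caught by its specific handler, not ZeroDivisionError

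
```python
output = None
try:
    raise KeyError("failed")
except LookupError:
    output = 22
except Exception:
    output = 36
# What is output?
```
22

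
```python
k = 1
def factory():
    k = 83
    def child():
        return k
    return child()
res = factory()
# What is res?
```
83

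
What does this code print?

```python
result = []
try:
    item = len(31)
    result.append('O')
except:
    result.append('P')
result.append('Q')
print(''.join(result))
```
PQ

Exception raised in try, caught by bare except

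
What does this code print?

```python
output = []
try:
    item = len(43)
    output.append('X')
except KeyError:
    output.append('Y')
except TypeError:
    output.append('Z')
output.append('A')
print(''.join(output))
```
ZA

TypeError is caught by its specific handler, not KeyError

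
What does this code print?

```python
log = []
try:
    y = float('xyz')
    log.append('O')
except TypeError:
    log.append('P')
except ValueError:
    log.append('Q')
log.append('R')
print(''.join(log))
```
QR

ValueError is caught by its specific handler, not TypeError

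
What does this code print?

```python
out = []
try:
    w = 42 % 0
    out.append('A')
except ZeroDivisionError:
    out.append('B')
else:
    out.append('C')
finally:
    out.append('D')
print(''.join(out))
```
BD

Exception: except runs, else skipped, finally runs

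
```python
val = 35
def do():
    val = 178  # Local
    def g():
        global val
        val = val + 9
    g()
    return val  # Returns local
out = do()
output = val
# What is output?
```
44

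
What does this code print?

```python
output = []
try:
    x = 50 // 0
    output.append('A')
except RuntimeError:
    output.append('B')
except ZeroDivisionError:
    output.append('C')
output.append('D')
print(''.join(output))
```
CD

ZeroDivisionError is caught by its specific handler, not RuntimeError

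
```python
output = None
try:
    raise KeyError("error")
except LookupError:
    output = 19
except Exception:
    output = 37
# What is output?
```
19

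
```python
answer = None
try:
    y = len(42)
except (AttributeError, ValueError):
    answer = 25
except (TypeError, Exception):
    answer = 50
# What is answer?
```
50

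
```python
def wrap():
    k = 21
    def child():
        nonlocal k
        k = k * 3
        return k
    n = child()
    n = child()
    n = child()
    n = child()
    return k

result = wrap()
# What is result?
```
1701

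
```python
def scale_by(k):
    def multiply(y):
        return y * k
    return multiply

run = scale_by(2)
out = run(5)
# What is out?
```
10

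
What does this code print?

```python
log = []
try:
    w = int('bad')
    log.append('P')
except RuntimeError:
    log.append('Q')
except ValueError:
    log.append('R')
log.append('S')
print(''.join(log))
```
RS

ValueError is caught by its specific handler, not RuntimeError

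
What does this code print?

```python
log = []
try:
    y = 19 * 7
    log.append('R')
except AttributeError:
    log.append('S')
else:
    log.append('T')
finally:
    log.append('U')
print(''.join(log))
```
RTU

else runs before finally when no exception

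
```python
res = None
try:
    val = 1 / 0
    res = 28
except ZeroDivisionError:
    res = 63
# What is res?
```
63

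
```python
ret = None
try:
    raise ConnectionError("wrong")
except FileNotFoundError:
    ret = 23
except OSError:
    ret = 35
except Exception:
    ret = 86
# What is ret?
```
35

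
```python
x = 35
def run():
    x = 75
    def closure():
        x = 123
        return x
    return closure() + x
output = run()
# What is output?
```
198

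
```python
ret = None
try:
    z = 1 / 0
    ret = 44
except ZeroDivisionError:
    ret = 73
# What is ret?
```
73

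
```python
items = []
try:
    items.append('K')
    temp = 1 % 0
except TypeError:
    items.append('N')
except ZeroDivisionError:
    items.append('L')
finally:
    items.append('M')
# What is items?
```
['K', 'L', 'M']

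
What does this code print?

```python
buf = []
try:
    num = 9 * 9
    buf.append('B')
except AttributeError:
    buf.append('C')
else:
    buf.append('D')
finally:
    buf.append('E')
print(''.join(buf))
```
BDE

else runs before finally when no exception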